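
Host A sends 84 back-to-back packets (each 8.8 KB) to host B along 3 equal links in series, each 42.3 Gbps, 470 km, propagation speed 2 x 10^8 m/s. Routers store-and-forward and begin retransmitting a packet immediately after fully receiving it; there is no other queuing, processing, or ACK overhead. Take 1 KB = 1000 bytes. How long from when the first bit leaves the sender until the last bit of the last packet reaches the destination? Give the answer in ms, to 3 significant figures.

7.19 ms

Per-hop transmission t_tx = L/R = 70400/42300000000 = 0.0016643 ms.
Per-hop propagation t_prop = 470000/200000000 = 2.35 ms.
Pipeline fill: first packet needs 3·t_tx to clear all hops; remaining 83 packets each add one t_tx.
Total = (3+84-1)·t_tx + 3·t_prop = 86·0.0016643 + 3·2.35 = 7.19 ms.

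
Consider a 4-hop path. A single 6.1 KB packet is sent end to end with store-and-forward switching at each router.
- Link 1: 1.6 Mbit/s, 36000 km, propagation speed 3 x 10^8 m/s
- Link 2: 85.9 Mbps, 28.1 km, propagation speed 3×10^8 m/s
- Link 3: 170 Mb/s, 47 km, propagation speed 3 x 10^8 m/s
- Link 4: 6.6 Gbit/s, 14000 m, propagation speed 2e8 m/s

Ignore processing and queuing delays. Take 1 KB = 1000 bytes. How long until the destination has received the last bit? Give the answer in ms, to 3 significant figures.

152 ms

L = 48800 bits.
Transmission delays (L/R per hop): 30.5, 0.568102, 0.287059, 0.00739394 ms; sum = 31.3626 ms.
Propagation delays (d/s per hop): 120, 0.0936667, 0.156667, 0.07 ms; sum = 120.32 ms.
End-to-end = 152 ms.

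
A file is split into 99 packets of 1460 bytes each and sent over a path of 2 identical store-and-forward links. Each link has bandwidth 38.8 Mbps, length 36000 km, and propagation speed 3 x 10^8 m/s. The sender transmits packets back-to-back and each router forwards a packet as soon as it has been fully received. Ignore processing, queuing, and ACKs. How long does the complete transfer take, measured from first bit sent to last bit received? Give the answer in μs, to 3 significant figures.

Per-hop transmission t_tx = L/R = 11680/38800000 = 301.031 μs.
Per-hop propagation t_prop = 36000000/300000000 = 120000 μs.
Pipeline fill: first packet needs 2·t_tx to clear all hops; remaining 98 packets each add one t_tx.
Total = (2+99-1)·t_tx + 2·t_prop = 100·301.031 + 2·120000 = 270000 μs.

270000 μs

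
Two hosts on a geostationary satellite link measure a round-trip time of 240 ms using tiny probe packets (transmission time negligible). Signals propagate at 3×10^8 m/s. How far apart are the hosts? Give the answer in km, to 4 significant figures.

36000 km

One-way propagation = RTT/2 = 120 ms.
d = s × t = 300000000 × 0.12 = 36000 km.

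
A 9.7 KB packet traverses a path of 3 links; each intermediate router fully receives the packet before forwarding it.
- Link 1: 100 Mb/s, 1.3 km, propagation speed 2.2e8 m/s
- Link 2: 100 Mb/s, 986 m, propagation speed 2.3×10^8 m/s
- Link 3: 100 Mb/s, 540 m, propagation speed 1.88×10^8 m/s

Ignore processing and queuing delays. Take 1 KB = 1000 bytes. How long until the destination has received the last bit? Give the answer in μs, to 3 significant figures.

L = 77600 bits.
Transmission delay per hop = L/R = 77600/100000000 = 776 μs; 3 hops → 2328 μs.
Propagation delays (d/s per hop): 5.90909, 4.28696, 2.87234 μs; sum = 13.0684 μs.
End-to-end = 2340 μs.

2340 μs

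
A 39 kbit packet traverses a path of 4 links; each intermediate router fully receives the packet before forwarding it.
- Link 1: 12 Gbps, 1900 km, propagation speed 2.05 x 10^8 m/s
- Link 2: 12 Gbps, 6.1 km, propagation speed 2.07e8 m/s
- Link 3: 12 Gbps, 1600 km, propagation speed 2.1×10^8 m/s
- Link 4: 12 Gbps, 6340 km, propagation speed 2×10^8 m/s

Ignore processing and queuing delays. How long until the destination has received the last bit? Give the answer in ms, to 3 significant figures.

48.6 ms

L = 39000 bits.
Transmission delay per hop = L/R = 39000/12000000000 = 0.00325 ms; 4 hops → 0.013 ms.
Propagation delays (d/s per hop): 9.26829, 0.0294686, 7.61905, 31.7 ms; sum = 48.6168 ms.
End-to-end = 48.6 ms.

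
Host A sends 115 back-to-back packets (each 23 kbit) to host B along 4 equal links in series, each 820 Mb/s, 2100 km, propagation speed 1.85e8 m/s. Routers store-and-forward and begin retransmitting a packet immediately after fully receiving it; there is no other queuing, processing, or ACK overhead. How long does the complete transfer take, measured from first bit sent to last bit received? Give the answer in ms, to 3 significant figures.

48.7 ms

Per-hop transmission t_tx = L/R = 23000/820000000 = 0.0280488 ms.
Per-hop propagation t_prop = 2100000/185000000 = 11.3514 ms.
Pipeline fill: first packet needs 4·t_tx to clear all hops; remaining 114 packets each add one t_tx.
Total = (4+115-1)·t_tx + 4·t_prop = 118·0.0280488 + 4·11.3514 = 48.7 ms.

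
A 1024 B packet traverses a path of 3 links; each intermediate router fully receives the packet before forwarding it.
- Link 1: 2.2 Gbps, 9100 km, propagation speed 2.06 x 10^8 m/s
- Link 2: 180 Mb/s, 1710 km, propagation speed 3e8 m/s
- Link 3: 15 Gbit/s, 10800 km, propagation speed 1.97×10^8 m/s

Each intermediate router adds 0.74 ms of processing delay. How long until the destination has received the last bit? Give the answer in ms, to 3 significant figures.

106 ms

L = 1024 × 8 = 8192 bits.
Transmission delays (L/R per hop): 0.00372364, 0.0455111, 0.000546133 ms; sum = 0.0497809 ms.
Propagation delays (d/s per hop): 44.1748, 5.7, 54.8223 ms; sum = 104.697 ms.
Processing at 2 router(s): 2 × 0.74 ms = 1.48 ms.
End-to-end = 106 ms.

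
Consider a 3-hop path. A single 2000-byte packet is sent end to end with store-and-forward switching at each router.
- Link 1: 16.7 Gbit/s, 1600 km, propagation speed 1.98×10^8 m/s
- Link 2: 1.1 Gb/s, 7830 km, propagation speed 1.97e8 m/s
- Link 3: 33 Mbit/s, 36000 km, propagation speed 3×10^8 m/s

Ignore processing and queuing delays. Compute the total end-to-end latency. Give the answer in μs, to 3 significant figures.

L = 2000 × 8 = 16000 bits.
Transmission delays (L/R per hop): 0.958084, 14.5455, 484.848 μs; sum = 500.352 μs.
Propagation delays (d/s per hop): 8080.81, 39746.2, 120000 μs; sum = 167827 μs.
End-to-end = 168000 μs.

168000 μs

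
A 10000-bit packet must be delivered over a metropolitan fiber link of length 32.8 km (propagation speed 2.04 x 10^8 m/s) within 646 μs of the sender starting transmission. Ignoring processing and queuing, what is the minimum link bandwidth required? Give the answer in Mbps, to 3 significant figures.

20.6 Mbps

Propagation delay = 32800 / 204000000 = 160.784 μs.
Transmission budget = 646 − 160.784 = 485.216 μs.
R ≥ L / t_tx = 10000 bits / 0.000485216 s = 20.6 Mbps.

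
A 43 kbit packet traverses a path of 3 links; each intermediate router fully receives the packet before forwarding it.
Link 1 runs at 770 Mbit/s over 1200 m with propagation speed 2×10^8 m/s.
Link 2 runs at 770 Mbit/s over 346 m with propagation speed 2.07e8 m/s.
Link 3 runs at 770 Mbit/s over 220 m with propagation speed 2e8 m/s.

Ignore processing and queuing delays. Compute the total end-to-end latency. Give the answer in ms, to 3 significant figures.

L = 43000 bits.
Transmission delay per hop = L/R = 43000/770000000 = 0.0558442 ms; 3 hops → 0.167532 ms.
Propagation delays (d/s per hop): 0.006, 0.0016715, 0.0011 ms; sum = 0.0087715 ms.
End-to-end = 0.176 ms.

0.176 ms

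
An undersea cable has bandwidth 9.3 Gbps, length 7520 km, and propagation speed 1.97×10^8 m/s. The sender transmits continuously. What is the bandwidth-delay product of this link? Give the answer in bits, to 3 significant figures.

Propagation delay = 7520000 / 197000000 = 0.0381726 s.
BDP = R × t_prop = 9300000000 × 0.0381726 = 355005000 bits.

355000000 bits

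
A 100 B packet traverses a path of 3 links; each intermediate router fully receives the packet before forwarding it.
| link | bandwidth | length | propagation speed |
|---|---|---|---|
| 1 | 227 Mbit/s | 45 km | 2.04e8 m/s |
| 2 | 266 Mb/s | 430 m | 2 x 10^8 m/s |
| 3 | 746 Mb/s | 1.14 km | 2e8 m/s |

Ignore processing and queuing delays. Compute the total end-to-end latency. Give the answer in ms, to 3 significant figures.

0.236 ms

L = 100 × 8 = 800 bits.
Transmission delays (L/R per hop): 0.00352423, 0.00300752, 0.00107239 ms; sum = 0.00760413 ms.
Propagation delays (d/s per hop): 0.220588, 0.00215, 0.0057 ms; sum = 0.228438 ms.
End-to-end = 0.236 ms.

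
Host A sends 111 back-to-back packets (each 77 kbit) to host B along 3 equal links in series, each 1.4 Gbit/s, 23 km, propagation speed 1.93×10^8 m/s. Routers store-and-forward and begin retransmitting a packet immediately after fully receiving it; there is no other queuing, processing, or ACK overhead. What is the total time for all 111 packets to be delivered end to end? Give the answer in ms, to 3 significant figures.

6.57 ms

Per-hop transmission t_tx = L/R = 77000/1400000000 = 0.055 ms.
Per-hop propagation t_prop = 23000/193000000 = 0.119171 ms.
Pipeline fill: first packet needs 3·t_tx to clear all hops; remaining 110 packets each add one t_tx.
Total = (3+111-1)·t_tx + 3·t_prop = 113·0.055 + 3·0.119171 = 6.57 ms.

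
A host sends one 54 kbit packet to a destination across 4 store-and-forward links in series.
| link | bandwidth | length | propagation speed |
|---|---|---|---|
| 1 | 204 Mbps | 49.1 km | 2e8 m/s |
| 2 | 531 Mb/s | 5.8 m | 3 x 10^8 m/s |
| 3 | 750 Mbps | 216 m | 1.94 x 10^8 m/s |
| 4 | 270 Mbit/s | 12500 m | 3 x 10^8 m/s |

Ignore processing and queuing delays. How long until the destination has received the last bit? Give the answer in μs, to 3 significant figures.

L = 54000 bits.
Transmission delays (L/R per hop): 264.706, 101.695, 72, 200 μs; sum = 638.401 μs.
Propagation delays (d/s per hop): 245.5, 0.0193333, 1.1134, 41.6667 μs; sum = 288.299 μs.
End-to-end = 927 μs.

927 μs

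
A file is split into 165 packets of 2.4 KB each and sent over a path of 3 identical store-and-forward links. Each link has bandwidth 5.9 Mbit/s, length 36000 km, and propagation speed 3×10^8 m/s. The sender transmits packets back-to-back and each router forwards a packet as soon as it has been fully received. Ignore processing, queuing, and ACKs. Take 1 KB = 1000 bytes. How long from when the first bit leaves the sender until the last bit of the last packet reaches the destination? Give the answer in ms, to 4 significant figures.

Per-hop transmission t_tx = L/R = 19200/5900000 = 3.25424 ms.
Per-hop propagation t_prop = 36000000/300000000 = 120 ms.
Pipeline fill: first packet needs 3·t_tx to clear all hops; remaining 164 packets each add one t_tx.
Total = (3+165-1)·t_tx + 3·t_prop = 167·3.25424 + 3·120 = 903.5 ms.

903.5 ms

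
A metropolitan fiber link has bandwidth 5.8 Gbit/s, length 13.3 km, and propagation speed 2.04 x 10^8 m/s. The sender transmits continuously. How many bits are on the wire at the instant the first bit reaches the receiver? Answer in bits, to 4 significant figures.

Propagation delay = 13300 / 204000000 = 6.51961e-05 s.
BDP = R × t_prop = 5800000000 × 6.51961e-05 = 378137 bits.

378100 bits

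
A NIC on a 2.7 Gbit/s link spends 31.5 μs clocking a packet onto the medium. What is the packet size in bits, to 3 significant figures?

L = R × t_tx = 2700000000 b/s × 3.15e-05 s = 85050 bits.

85100 bits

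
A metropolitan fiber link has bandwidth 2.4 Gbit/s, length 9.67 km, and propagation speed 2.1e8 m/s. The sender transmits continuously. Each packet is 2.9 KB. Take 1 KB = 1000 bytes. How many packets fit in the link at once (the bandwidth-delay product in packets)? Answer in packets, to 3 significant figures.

Propagation delay = 9670 / 210000000 = 4.60476e-05 s.
BDP = R × t_prop = 2400000000 × 4.60476e-05 = 110514 bits.
In packets of 23200 bits: 4.76 packets.

4.76 packets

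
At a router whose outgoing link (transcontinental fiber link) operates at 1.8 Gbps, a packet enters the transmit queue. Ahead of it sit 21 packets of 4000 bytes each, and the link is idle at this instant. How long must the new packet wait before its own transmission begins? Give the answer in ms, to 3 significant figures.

Each queued packet: L/R = 32000/1800000000 = 0.0177778 ms.
21 queued → 0.373333 ms.
Queuing delay = 0.373 ms.

0.373 ms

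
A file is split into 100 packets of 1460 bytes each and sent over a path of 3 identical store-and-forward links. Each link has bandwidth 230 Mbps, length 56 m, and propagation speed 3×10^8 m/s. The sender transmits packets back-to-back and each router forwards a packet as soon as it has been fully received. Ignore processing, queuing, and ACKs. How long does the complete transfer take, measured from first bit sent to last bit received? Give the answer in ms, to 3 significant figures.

5.18 ms

Per-hop transmission t_tx = L/R = 11680/230000000 = 0.0507826 ms.
Per-hop propagation t_prop = 56/300000000 = 0.000186667 ms.
Pipeline fill: first packet needs 3·t_tx to clear all hops; remaining 99 packets each add one t_tx.
Total = (3+100-1)·t_tx + 3·t_prop = 102·0.0507826 + 3·0.000186667 = 5.18 ms.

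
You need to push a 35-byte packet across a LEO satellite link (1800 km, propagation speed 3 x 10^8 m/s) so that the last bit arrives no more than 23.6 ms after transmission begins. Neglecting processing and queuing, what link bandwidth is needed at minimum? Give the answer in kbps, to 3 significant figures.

15.9 kbps

L = 280 bits.
Propagation delay = 1800000 / 300000000 = 6 ms.
Transmission budget = 23.6 − 6 = 17.6 ms.
R ≥ L / t_tx = 280 bits / 0.0176 s = 15.9 kbps.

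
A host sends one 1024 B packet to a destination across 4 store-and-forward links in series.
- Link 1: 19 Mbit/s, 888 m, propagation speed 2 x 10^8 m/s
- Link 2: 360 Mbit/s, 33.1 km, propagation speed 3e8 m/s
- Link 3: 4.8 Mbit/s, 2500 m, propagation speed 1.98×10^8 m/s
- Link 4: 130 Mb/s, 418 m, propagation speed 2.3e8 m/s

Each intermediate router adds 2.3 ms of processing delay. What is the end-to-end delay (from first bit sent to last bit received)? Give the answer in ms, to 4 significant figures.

L = 1024 × 8 = 8192 bits.
Transmission delays (L/R per hop): 0.431158, 0.0227556, 1.70667, 0.0630154 ms; sum = 2.2236 ms.
Propagation delays (d/s per hop): 0.00444, 0.110333, 0.0126263, 0.00181739 ms; sum = 0.129217 ms.
Processing at 3 router(s): 3 × 2.3 ms = 6.9 ms.
End-to-end = 9.253 ms.

9.253 ms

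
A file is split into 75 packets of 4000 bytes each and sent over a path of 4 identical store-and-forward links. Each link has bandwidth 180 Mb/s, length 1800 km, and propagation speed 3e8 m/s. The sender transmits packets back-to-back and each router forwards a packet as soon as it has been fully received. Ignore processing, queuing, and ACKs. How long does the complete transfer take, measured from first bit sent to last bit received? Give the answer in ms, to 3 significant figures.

37.9 ms

Per-hop transmission t_tx = L/R = 32000/180000000 = 0.177778 ms.
Per-hop propagation t_prop = 1800000/300000000 = 6 ms.
Pipeline fill: first packet needs 4·t_tx to clear all hops; remaining 74 packets each add one t_tx.
Total = (4+75-1)·t_tx + 4·t_prop = 78·0.177778 + 4·6 = 37.9 ms.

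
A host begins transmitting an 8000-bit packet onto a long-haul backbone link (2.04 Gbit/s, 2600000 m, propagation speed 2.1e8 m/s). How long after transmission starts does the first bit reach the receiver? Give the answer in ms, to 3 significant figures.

12.4 ms

First bit experiences only propagation delay: d/s = 2600000/210000000 = 12.4 ms.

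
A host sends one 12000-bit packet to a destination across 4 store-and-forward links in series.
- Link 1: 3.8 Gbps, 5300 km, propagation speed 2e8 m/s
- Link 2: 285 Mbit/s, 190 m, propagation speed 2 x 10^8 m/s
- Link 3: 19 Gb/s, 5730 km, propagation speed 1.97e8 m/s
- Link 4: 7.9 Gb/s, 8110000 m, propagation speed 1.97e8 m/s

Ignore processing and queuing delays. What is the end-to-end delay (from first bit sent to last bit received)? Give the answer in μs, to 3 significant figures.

Transmission delays (L/R per hop): 3.15789, 42.1053, 0.631579, 1.51899 μs; sum = 47.4137 μs.
Propagation delays (d/s per hop): 26500, 0.95, 29086.3, 41167.5 μs; sum = 96754.8 μs.
End-to-end = 96800 μs.

96800 μs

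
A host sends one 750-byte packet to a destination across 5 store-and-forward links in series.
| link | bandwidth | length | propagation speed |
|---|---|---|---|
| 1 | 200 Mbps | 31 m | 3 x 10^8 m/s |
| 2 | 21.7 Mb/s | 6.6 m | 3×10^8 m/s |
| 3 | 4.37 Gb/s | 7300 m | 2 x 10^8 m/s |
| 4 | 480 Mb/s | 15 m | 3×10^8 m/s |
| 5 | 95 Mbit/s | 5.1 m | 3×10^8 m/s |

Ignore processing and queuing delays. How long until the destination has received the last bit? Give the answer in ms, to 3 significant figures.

0.420 ms

L = 750 × 8 = 6000 bits.
Transmission delays (L/R per hop): 0.03, 0.276498, 0.001373, 0.0125, 0.0631579 ms; sum = 0.383529 ms.
Propagation delays (d/s per hop): 0.000103333, 2.2e-05, 0.0365, 5e-05, 1.7e-05 ms; sum = 0.0366923 ms.
End-to-end = 0.420 ms.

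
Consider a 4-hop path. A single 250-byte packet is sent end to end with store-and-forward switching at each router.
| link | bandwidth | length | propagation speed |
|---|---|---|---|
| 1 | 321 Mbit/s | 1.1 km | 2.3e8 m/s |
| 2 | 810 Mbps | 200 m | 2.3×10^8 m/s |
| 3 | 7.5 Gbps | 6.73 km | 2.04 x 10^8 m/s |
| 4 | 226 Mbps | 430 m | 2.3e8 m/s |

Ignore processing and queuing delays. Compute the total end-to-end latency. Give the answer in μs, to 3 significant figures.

L = 250 × 8 = 2000 bits.
Transmission delays (L/R per hop): 6.23053, 2.46914, 0.266667, 8.84956 μs; sum = 17.8159 μs.
Propagation delays (d/s per hop): 4.78261, 0.869565, 32.9902, 1.86957 μs; sum = 40.5119 μs.
End-to-end = 58.3 μs.

58.3 μs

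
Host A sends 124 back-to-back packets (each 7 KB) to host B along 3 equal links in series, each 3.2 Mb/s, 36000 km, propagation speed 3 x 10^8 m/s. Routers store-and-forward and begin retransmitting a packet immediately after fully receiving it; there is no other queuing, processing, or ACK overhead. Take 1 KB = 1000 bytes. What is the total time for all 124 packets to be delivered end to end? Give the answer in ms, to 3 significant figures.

2570 ms

Per-hop transmission t_tx = L/R = 56000/3200000 = 17.5 ms.
Per-hop propagation t_prop = 36000000/300000000 = 120 ms.
Pipeline fill: first packet needs 3·t_tx to clear all hops; remaining 123 packets each add one t_tx.
Total = (3+124-1)·t_tx + 3·t_prop = 126·17.5 + 3·120 = 2570 ms.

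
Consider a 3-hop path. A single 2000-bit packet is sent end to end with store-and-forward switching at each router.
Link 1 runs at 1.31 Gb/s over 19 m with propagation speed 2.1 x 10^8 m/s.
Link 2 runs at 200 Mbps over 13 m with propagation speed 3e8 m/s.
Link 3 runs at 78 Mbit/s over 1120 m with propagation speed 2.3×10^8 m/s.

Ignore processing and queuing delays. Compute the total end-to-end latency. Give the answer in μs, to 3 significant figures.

Transmission delays (L/R per hop): 1.52672, 10, 25.641 μs; sum = 37.1677 μs.
Propagation delays (d/s per hop): 0.0904762, 0.0433333, 4.86957 μs; sum = 5.00337 μs.
End-to-end = 42.2 μs.

42.2 μs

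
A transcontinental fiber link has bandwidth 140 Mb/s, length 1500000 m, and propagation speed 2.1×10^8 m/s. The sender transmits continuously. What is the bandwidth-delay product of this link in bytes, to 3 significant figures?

Propagation delay = 1500000 / 210000000 = 0.00714286 s.
BDP = R × t_prop = 140000000 × 0.00714286 = 1000000 bits.
In bytes: 1000000/8 = 125000 bytes.

125000 bytes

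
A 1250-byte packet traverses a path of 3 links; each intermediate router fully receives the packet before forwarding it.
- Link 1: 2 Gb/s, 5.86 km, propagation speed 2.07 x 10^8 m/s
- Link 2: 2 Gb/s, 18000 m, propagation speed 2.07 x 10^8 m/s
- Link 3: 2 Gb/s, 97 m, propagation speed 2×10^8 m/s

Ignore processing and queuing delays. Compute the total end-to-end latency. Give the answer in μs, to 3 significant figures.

131 μs

L = 1250 × 8 = 10000 bits.
Transmission delay per hop = L/R = 10000/2000000000 = 5 μs; 3 hops → 15 μs.
Propagation delays (d/s per hop): 28.3092, 86.9565, 0.485 μs; sum = 115.751 μs.
End-to-end = 131 μs.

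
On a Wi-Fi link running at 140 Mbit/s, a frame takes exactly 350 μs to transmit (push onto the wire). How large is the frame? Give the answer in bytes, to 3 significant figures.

L = R × t_tx = 140000000 b/s × 0.00035 s = 49000 bits.
In bytes: 49000 / 8 = 6130 bytes.

6130 bytes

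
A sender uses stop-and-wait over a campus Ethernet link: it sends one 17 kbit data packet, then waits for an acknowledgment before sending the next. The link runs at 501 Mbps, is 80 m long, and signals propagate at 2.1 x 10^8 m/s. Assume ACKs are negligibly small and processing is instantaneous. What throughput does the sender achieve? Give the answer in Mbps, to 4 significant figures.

t_tx = L/R = 17000/501000000 = 3.39321e-05 s.
t_prop = 80/210000000 = 3.80952e-07 s; RTT = 7.61905e-07 s.
Cycle = t_tx + RTT = 3.4694e-05 s.
Throughput = L / cycle = 17000 / 3.4694e-05 = 490.0 Mbps.

490.0 Mbps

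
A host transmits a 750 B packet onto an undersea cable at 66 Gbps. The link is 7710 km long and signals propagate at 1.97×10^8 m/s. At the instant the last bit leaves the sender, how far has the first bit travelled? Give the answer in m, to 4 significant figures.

t_tx = L/R = 6000/66000000000 = 9.09091e-08 s.
Distance = s × t_tx = 197000000 × 9.09091e-08 = 17.91 m.

17.91 m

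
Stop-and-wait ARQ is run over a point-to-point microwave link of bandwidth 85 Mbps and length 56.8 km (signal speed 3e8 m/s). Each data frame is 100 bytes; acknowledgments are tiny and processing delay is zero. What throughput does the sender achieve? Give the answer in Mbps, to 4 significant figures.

t_tx = L/R = 800/85000000 = 9.41176e-06 s.
t_prop = 56800/300000000 = 0.000189333 s; RTT = 0.000378667 s.
Cycle = t_tx + RTT = 0.000388078 s.
Throughput = L / cycle = 800 / 0.000388078 = 2.061 Mbps.

2.061 Mbps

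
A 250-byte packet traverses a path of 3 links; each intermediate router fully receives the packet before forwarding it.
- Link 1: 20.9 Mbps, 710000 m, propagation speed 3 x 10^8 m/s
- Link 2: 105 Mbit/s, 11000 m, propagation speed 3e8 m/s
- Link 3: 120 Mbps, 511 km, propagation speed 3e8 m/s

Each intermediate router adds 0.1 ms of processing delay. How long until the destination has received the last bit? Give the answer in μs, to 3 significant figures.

L = 250 × 8 = 2000 bits.
Transmission delays (L/R per hop): 95.6938, 19.0476, 16.6667 μs; sum = 131.408 μs.
Propagation delays (d/s per hop): 2366.67, 36.6667, 1703.33 μs; sum = 4106.67 μs.
Processing at 2 router(s): 2 × 0.1 ms = 200 μs.
End-to-end = 4440 μs.

4440 μs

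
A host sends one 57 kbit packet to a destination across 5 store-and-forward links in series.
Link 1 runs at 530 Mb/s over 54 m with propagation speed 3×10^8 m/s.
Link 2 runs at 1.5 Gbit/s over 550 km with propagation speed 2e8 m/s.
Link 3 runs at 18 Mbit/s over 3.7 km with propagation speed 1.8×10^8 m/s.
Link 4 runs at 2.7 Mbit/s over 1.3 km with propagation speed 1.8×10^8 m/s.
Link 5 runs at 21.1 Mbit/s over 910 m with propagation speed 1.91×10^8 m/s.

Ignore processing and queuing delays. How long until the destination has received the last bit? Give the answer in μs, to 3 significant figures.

L = 57000 bits.
Transmission delays (L/R per hop): 107.547, 38, 3166.67, 21111.1, 2701.42 μs; sum = 27124.7 μs.
Propagation delays (d/s per hop): 0.18, 2750, 20.5556, 7.22222, 4.7644 μs; sum = 2782.72 μs.
End-to-end = 29900 μs.

29900 μs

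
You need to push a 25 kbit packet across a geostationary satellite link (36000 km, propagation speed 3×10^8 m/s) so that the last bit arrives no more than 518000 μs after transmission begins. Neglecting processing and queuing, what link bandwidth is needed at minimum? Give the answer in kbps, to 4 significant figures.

Propagation delay = 36000000 / 300000000 = 120000 μs.
Transmission budget = 518000 − 120000 = 398000 μs.
R ≥ L / t_tx = 25000 bits / 0.398 s = 62.81 kbps.

62.81 kbps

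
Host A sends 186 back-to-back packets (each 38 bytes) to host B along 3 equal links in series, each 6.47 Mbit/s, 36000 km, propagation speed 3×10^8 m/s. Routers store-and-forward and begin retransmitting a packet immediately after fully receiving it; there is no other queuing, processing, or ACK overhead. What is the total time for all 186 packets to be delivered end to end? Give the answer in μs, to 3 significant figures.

Per-hop transmission t_tx = L/R = 304/6470000 = 46.9861 μs.
Per-hop propagation t_prop = 36000000/300000000 = 120000 μs.
Pipeline fill: first packet needs 3·t_tx to clear all hops; remaining 185 packets each add one t_tx.
Total = (3+186-1)·t_tx + 3·t_prop = 188·46.9861 + 3·120000 = 369000 μs.

369000 μs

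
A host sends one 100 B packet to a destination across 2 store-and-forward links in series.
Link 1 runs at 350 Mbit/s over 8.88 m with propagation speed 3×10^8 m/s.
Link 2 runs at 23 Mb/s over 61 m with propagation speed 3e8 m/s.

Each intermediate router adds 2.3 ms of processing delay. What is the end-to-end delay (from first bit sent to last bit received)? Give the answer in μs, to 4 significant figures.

L = 100 × 8 = 800 bits.
Transmission delays (L/R per hop): 2.28571, 34.7826 μs; sum = 37.0683 μs.
Propagation delays (d/s per hop): 0.0296, 0.203333 μs; sum = 0.232933 μs.
Processing at 1 router(s): 1 × 2.3 ms = 2300 μs.
End-to-end = 2337 μs.

2337 μs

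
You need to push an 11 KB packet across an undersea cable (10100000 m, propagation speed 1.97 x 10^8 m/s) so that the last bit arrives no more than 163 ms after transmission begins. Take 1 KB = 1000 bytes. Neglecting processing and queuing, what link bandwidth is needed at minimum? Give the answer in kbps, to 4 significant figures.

L = 88000 bits.
Propagation delay = 10100000 / 197000000 = 51.269 ms.
Transmission budget = 163 − 51.269 = 111.731 ms.
R ≥ L / t_tx = 88000 bits / 0.111731 s = 787.6 kbps.

787.6 kbps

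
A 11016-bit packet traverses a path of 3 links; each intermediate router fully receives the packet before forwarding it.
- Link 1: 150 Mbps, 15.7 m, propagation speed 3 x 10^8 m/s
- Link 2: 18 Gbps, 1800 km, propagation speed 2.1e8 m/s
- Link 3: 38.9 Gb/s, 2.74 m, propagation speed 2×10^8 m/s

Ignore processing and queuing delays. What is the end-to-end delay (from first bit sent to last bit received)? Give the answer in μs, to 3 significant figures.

8650 μs

Transmission delays (L/R per hop): 73.44, 0.612, 0.283188 μs; sum = 74.3352 μs.
Propagation delays (d/s per hop): 0.0523333, 8571.43, 0.0137 μs; sum = 8571.49 μs.
End-to-end = 8650 μs.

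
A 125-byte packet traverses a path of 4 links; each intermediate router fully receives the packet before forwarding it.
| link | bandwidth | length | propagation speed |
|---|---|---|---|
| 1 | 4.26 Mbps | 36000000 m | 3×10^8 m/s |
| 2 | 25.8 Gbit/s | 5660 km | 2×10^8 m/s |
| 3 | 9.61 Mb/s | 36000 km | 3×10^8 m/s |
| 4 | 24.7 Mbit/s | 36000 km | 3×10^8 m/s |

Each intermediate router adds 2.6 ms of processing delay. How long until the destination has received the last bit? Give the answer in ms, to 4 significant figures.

396.5 ms

L = 125 × 8 = 1000 bits.
Transmission delays (L/R per hop): 0.234742, 3.87597e-05, 0.104058, 0.0404858 ms; sum = 0.379325 ms.
Propagation delays (d/s per hop): 120, 28.3, 120, 120 ms; sum = 388.3 ms.
Processing at 3 router(s): 3 × 2.6 ms = 7.8 ms.
End-to-end = 396.5 ms.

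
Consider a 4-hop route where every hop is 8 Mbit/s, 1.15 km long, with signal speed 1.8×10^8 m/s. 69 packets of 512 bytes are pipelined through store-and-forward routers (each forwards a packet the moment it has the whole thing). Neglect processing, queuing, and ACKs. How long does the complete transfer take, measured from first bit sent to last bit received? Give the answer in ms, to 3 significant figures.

Per-hop transmission t_tx = L/R = 4096/8000000 = 0.512 ms.
Per-hop propagation t_prop = 1150/180000000 = 0.00638889 ms.
Pipeline fill: first packet needs 4·t_tx to clear all hops; remaining 68 packets each add one t_tx.
Total = (4+69-1)·t_tx + 4·t_prop = 72·0.512 + 4·0.00638889 = 36.9 ms.

36.9 ms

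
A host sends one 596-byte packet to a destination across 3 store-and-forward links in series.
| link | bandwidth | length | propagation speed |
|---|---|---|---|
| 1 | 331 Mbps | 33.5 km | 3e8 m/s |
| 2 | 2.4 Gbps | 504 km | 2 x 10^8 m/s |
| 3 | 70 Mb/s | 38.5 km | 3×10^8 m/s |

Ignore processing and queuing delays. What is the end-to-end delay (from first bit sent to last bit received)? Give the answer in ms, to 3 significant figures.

L = 596 × 8 = 4768 bits.
Transmission delays (L/R per hop): 0.0144048, 0.00198667, 0.0681143 ms; sum = 0.0845058 ms.
Propagation delays (d/s per hop): 0.111667, 2.52, 0.128333 ms; sum = 2.76 ms.
End-to-end = 2.84 ms.

2.84 ms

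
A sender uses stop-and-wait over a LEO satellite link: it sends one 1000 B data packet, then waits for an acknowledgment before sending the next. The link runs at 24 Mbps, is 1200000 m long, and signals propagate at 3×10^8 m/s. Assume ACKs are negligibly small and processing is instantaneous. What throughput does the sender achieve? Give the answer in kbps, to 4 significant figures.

960.0 kbps

t_tx = L/R = 8000/24000000 = 0.000333333 s.
t_prop = 1200000/300000000 = 0.004 s; RTT = 0.008 s.
Cycle = t_tx + RTT = 0.00833333 s.
Throughput = L / cycle = 8000 / 0.00833333 = 960.0 kbps.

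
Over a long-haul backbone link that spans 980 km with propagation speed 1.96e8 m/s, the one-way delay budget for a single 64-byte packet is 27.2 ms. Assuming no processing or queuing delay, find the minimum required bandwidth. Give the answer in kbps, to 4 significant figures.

23.06 kbps

L = 512 bits.
Propagation delay = 980000 / 196000000 = 5 ms.
Transmission budget = 27.2 − 5 = 22.2 ms.
R ≥ L / t_tx = 512 bits / 0.0222 s = 23.06 kbps.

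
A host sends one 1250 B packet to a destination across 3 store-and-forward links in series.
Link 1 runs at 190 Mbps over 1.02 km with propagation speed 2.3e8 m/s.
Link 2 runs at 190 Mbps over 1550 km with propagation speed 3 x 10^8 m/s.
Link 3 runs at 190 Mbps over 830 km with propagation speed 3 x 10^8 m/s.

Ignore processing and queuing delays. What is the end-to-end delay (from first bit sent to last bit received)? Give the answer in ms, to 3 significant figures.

8.10 ms

L = 1250 × 8 = 10000 bits.
Transmission delay per hop = L/R = 10000/190000000 = 0.0526316 ms; 3 hops → 0.157895 ms.
Propagation delays (d/s per hop): 0.00443478, 5.16667, 2.76667 ms; sum = 7.93777 ms.
End-to-end = 8.10 ms.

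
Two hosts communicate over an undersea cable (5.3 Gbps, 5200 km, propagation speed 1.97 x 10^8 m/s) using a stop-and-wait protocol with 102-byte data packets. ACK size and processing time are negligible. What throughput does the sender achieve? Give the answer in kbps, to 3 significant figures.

t_tx = L/R = 816/5300000000 = 1.53962e-07 s.
t_prop = 5200000/197000000 = 0.0263959 s; RTT = 0.0527919 s.
Cycle = t_tx + RTT = 0.052792 s.
Throughput = L / cycle = 816 / 0.052792 = 15.5 kbps.

15.5 kbps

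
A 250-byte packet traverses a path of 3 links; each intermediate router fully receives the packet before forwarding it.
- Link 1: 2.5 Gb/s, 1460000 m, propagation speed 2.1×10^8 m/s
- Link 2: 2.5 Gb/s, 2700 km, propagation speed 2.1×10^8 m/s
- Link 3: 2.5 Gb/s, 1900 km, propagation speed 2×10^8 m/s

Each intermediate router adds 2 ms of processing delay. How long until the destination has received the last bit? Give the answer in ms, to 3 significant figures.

33.3 ms

L = 250 × 8 = 2000 bits.
Transmission delay per hop = L/R = 2000/2500000000 = 0.0008 ms; 3 hops → 0.0024 ms.
Propagation delays (d/s per hop): 6.95238, 12.8571, 9.5 ms; sum = 29.3095 ms.
Processing at 2 router(s): 2 × 2 ms = 4 ms.
End-to-end = 33.3 ms.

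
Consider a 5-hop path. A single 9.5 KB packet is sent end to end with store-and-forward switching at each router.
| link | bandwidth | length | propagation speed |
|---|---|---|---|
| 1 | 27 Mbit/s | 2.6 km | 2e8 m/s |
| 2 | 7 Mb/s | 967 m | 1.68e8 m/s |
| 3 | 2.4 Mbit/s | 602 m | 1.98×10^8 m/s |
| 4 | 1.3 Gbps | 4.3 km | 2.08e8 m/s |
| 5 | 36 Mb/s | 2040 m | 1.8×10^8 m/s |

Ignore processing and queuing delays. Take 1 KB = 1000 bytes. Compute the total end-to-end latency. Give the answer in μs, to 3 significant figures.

L = 76000 bits.
Transmission delays (L/R per hop): 2814.81, 10857.1, 31666.7, 58.4615, 2111.11 μs; sum = 47508.2 μs.
Propagation delays (d/s per hop): 13, 5.75595, 3.0404, 20.6731, 11.3333 μs; sum = 53.8028 μs.
End-to-end = 47600 μs.

47600 μs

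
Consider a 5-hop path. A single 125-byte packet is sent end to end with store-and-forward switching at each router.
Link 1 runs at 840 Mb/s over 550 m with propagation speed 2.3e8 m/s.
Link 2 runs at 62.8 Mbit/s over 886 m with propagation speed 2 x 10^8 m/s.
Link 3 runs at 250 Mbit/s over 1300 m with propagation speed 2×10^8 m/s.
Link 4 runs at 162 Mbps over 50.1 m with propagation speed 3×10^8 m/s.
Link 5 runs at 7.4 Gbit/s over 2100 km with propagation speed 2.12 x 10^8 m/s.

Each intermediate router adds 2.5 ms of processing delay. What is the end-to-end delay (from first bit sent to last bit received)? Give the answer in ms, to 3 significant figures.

L = 125 × 8 = 1000 bits.
Transmission delays (L/R per hop): 0.00119048, 0.0159236, 0.004, 0.00617284, 0.000135135 ms; sum = 0.027422 ms.
Propagation delays (d/s per hop): 0.0023913, 0.00443, 0.0065, 0.000167, 9.90566 ms; sum = 9.91915 ms.
Processing at 4 router(s): 4 × 2.5 ms = 10 ms.
End-to-end = 19.9 ms.

19.9 ms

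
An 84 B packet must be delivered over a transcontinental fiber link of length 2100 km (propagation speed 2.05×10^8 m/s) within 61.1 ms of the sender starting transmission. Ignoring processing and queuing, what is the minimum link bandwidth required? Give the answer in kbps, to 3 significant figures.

13.2 kbps

L = 672 bits.
Propagation delay = 2100000 / 2.05e+08 = 10.2439 ms.
Transmission budget = 61.1 − 10.2439 = 50.8561 ms.
R ≥ L / t_tx = 672 bits / 0.0508561 s = 13.2 kbps.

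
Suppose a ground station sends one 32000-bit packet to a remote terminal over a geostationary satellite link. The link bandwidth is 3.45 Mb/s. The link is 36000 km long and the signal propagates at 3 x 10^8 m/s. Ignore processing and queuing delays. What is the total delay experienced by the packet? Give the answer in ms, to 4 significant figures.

129.3 ms

Transmission delay = L/R = 32000 / 3450000 = 9.27536 ms.
Propagation delay = d/s = 36000000 m / 300000000 m/s = 120 ms.
Total = 129.3 ms.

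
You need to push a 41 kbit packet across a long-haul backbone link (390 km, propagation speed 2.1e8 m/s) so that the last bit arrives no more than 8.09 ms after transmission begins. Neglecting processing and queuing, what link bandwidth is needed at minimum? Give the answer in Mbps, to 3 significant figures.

Propagation delay = 390000 / 210000000 = 1.85714 ms.
Transmission budget = 8.09 − 1.85714 = 6.23286 ms.
R ≥ L / t_tx = 41000 bits / 0.00623286 s = 6.58 Mbps.

6.58 Mbps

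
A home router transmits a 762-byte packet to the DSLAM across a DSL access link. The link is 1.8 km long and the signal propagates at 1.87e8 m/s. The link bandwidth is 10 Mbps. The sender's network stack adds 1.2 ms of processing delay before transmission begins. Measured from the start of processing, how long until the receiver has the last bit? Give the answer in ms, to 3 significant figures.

L = 762 × 8 = 6096 bits.
Transmission delay = L/R = 6096 / 10000000 = 0.6096 ms.
Propagation delay = d/s = 1800 m / 187000000 m/s = 0.00962567 ms.
Plus processing delay 1.2 ms = 1.2 ms.
Total = 1.82 ms.

1.82 ms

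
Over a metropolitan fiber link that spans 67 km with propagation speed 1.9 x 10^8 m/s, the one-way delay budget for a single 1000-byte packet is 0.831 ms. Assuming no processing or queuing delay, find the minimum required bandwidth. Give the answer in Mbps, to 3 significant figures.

16.7 Mbps

L = 8000 bits.
Propagation delay = 67000 / 190000000 = 0.352632 ms.
Transmission budget = 0.831 − 0.352632 = 0.478368 ms.
R ≥ L / t_tx = 8000 bits / 0.000478368 s = 16.7 Mbps.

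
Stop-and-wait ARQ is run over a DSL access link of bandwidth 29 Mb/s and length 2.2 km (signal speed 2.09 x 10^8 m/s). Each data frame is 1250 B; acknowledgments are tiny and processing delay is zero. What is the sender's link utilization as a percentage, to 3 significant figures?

t_tx = L/R = 10000/29000000 = 0.000344828 s.
t_prop = 2200/209000000 = 1.05263e-05 s; RTT = 2.10526e-05 s.
Cycle = t_tx + RTT = 0.00036588 s.
Utilization = t_tx / cycle = 0.000344828/0.00036588 = 94.2 %.

94.2 %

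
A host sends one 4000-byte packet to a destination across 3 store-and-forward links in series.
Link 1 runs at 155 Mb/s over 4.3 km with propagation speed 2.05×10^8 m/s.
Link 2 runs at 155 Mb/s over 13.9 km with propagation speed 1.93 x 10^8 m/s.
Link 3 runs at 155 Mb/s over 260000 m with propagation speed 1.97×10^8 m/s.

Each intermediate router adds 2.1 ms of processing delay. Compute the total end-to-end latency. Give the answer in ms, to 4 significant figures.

L = 4000 × 8 = 32000 bits.
Transmission delay per hop = L/R = 32000/155000000 = 0.206452 ms; 3 hops → 0.619355 ms.
Propagation delays (d/s per hop): 0.0209756, 0.0720207, 1.3198 ms; sum = 1.41279 ms.
Processing at 2 router(s): 2 × 2.1 ms = 4.2 ms.
End-to-end = 6.232 ms.

6.232 ms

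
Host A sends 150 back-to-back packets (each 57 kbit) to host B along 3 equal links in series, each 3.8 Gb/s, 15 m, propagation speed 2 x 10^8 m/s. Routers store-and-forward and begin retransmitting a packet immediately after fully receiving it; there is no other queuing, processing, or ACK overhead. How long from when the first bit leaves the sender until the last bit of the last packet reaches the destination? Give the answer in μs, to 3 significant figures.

2280 μs

Per-hop transmission t_tx = L/R = 57000/3800000000 = 15 μs.
Per-hop propagation t_prop = 15/200000000 = 0.075 μs.
Pipeline fill: first packet needs 3·t_tx to clear all hops; remaining 149 packets each add one t_tx.
Total = (3+150-1)·t_tx + 3·t_prop = 152·15 + 3·0.075 = 2280 μs.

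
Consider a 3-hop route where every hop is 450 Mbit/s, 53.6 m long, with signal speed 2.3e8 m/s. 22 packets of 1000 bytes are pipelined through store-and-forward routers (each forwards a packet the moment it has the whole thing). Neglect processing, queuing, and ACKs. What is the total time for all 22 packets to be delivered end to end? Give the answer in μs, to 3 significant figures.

427 μs

Per-hop transmission t_tx = L/R = 8000/450000000 = 17.7778 μs.
Per-hop propagation t_prop = 53.6/2.3e+08 = 0.233043 μs.
Pipeline fill: first packet needs 3·t_tx to clear all hops; remaining 21 packets each add one t_tx.
Total = (3+22-1)·t_tx + 3·t_prop = 24·17.7778 + 3·0.233043 = 427 μs.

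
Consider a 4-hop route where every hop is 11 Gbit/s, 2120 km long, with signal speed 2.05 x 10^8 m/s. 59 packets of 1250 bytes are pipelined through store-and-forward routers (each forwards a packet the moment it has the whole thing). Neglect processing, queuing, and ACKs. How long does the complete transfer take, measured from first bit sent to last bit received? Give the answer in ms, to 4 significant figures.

41.42 ms

Per-hop transmission t_tx = L/R = 10000/11000000000 = 0.000909091 ms.
Per-hop propagation t_prop = 2120000/2.05e+08 = 10.3415 ms.
Pipeline fill: first packet needs 4·t_tx to clear all hops; remaining 58 packets each add one t_tx.
Total = (4+59-1)·t_tx + 4·t_prop = 62·0.000909091 + 4·10.3415 = 41.42 ms.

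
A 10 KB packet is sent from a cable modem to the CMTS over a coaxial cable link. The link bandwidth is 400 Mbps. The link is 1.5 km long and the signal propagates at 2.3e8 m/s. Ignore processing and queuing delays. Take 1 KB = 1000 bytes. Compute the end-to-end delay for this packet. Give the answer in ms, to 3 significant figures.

L = 80000 bits.
Transmission delay = L/R = 80000 / 400000000 = 0.2 ms.
Propagation delay = d/s = 1500 m / 2.3e+08 m/s = 0.00652174 ms.
Total = 0.207 ms.

0.207 ms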